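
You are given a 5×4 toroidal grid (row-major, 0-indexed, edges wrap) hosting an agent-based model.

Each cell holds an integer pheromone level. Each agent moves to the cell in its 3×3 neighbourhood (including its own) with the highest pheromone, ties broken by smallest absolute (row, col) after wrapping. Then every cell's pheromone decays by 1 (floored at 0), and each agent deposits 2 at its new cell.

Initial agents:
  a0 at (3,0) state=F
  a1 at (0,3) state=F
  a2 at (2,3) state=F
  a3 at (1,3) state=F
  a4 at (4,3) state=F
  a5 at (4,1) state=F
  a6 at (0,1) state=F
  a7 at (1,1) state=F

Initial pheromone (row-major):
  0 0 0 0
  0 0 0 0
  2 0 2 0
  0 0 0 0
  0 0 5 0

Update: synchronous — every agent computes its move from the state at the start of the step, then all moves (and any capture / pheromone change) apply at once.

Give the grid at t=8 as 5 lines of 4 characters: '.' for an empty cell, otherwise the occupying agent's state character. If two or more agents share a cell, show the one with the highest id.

....
....
F...
....
..F.

t=1: a0@(2,0) a1@(4,2) a2@(2,0) a3@(2,0) a4@(4,2) a5@(4,2) a6@(4,2) a7@(2,0) | pheromone: 0 0 0 0 / 0 0 0 0 / 9 0 1 0 / 0 0 0 0 / 0 0 12 0
t=2: a0@(2,0) a1@(4,2) a2@(2,0) a3@(2,0) a4@(4,2) a5@(4,2) a6@(4,2) a7@(2,0) | pheromone: 0 0 0 0 / 0 0 0 0 / 16 0 0 0 / 0 0 0 0 / 0 0 19 0
t=3: a0@(2,0) a1@(4,2) a2@(2,0) a3@(2,0) a4@(4,2) a5@(4,2) a6@(4,2) a7@(2,0) | pheromone: 0 0 0 0 / 0 0 0 0 / 23 0 0 0 / 0 0 0 0 / 0 0 26 0
t=4: a0@(2,0) a1@(4,2) a2@(2,0) a3@(2,0) a4@(4,2) a5@(4,2) a6@(4,2) a7@(2,0) | pheromone: 0 0 0 0 / 0 0 0 0 / 30 0 0 0 / 0 0 0 0 / 0 0 33 0
t=5: a0@(2,0) a1@(4,2) a2@(2,0) a3@(2,0) a4@(4,2) a5@(4,2) a6@(4,2) a7@(2,0) | pheromone: 0 0 0 0 / 0 0 0 0 / 37 0 0 0 / 0 0 0 0 / 0 0 40 0
t=6: a0@(2,0) a1@(4,2) a2@(2,0) a3@(2,0) a4@(4,2) a5@(4,2) a6@(4,2) a7@(2,0) | pheromone: 0 0 0 0 / 0 0 0 0 / 44 0 0 0 / 0 0 0 0 / 0 0 47 0
t=7: a0@(2,0) a1@(4,2) a2@(2,0) a3@(2,0) a4@(4,2) a5@(4,2) a6@(4,2) a7@(2,0) | pheromone: 0 0 0 0 / 0 0 0 0 / 51 0 0 0 / 0 0 0 0 / 0 0 54 0
t=8: a0@(2,0) a1@(4,2) a2@(2,0) a3@(2,0) a4@(4,2) a5@(4,2) a6@(4,2) a7@(2,0) | pheromone: 0 0 0 0 / 0 0 0 0 / 58 0 0 0 / 0 0 0 0 / 0 0 61 0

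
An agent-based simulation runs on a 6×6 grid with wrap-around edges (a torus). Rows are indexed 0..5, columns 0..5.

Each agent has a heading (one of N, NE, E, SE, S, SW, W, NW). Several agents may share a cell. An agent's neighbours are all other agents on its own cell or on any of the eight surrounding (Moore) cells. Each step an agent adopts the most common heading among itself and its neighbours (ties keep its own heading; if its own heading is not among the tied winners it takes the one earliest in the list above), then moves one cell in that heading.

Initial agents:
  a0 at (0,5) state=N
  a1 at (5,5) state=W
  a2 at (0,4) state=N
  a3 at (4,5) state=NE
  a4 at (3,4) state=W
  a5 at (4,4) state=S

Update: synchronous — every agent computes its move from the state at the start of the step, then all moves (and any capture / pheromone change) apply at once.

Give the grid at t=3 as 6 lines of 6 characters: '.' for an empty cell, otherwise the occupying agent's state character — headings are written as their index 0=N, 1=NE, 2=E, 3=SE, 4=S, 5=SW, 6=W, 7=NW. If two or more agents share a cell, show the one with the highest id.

......
......
.....0
.6..00
.66...
......

t=1: a0@(5,5):N a1@(4,5):N a2@(5,4):N a3@(4,4):W a4@(3,3):W a5@(4,3):W
t=2: a0@(4,5):N a1@(3,5):N a2@(4,4):N a3@(4,3):W a4@(3,2):W a5@(4,2):W
t=3: a0@(3,5):N a1@(2,5):N a2@(3,4):N a3@(4,2):W a4@(3,1):W a5@(4,1):W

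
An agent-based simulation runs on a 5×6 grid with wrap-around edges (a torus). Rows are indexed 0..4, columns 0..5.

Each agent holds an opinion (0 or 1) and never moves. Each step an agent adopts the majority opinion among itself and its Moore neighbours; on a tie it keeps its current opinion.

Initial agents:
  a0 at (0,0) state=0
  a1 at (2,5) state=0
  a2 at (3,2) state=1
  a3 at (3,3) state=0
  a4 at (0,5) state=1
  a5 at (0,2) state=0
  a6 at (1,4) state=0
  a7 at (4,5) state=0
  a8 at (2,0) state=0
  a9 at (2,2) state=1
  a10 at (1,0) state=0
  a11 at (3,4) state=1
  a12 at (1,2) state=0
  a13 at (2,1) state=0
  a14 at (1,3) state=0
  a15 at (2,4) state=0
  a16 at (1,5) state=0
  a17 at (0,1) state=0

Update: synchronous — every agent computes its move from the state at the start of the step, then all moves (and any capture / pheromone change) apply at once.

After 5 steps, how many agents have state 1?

t=1: a0@(0,0):0 a1@(2,5):0 a2@(3,2):1 a3@(3,3):1 a4@(0,5):0 a5@(0,2):0 a6@(1,4):0 a7@(4,5):0 a8@(2,0):0 a9@(2,2):0 a10@(1,0):0 a11@(3,4):0 a12@(1,2):0 a13@(2,1):0 a14@(1,3):0 a15@(2,4):0 a16@(1,5):0 a17@(0,1):0
t=2: a0@(0,0):0 a1@(2,5):0 a2@(3,2):1 a3@(3,3):0 a4@(0,5):0 a5@(0,2):0 a6@(1,4):0 a7@(4,5):0 a8@(2,0):0 a9@(2,2):0 a10@(1,0):0 a11@(3,4):0 a12@(1,2):0 a13@(2,1):0 a14@(1,3):0 a15@(2,4):0 a16@(1,5):0 a17@(0,1):0
t=3: a0@(0,0):0 a1@(2,5):0 a2@(3,2):0 a3@(3,3):0 a4@(0,5):0 a5@(0,2):0 a6@(1,4):0 a7@(4,5):0 a8@(2,0):0 a9@(2,2):0 a10@(1,0):0 a11@(3,4):0 a12@(1,2):0 a13@(2,1):0 a14@(1,3):0 a15@(2,4):0 a16@(1,5):0 a17@(0,1):0
t=4: (unchanged — steady state)

0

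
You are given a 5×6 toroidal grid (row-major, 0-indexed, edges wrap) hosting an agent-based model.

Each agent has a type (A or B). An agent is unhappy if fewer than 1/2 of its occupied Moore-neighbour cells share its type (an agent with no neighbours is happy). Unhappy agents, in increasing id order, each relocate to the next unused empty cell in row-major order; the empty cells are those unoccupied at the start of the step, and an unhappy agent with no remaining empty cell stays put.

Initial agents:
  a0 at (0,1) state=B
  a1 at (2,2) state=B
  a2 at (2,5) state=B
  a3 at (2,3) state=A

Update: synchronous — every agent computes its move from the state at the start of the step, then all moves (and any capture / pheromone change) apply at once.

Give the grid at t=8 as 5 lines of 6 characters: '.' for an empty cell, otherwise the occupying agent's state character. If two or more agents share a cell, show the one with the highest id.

t=1: a0@(0,1):B a1@(0,0):B a2@(2,5):B a3@(0,2):A
t=2: a0@(0,1):B a1@(0,0):B a2@(2,5):B a3@(0,3):A
t=3: (unchanged — steady state)

BB.A..
......
.....B
......
......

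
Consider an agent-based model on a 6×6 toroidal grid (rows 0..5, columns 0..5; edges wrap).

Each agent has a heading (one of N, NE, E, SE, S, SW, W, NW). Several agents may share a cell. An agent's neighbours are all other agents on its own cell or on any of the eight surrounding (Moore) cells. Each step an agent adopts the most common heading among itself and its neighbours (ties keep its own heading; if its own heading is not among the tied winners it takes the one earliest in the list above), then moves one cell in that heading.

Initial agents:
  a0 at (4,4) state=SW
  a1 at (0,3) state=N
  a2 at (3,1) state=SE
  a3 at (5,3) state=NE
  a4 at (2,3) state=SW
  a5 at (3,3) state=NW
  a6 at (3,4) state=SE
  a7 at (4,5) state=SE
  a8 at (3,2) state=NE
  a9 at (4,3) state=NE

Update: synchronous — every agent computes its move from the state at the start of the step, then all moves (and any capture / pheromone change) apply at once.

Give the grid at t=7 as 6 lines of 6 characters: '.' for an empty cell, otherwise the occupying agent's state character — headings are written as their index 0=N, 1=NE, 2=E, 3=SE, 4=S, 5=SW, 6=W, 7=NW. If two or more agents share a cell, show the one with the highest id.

t=1: a0@(3,5):NE a1@(5,3):N a2@(4,2):SE a3@(4,4):NE a4@(3,2):SW a5@(2,4):NE a6@(4,5):SE a7@(5,0):SE a8@(2,3):NE a9@(3,4):NE
t=2: a0@(2,0):NE a1@(4,3):N a2@(5,3):SE a3@(3,5):NE a4@(4,1):SW a5@(1,5):NE a6@(3,0):NE a7@(0,1):SE a8@(1,4):NE a9@(2,5):NE
t=3: a0@(1,1):NE a1@(3,3):N a2@(0,4):SE a3@(2,0):NE a4@(5,0):SW a5@(0,0):NE a6@(2,1):NE a7@(1,2):SE a8@(0,5):NE a9@(1,0):NE
t=4: a0@(0,2):NE a1@(2,3):N a2@(1,5):SE a3@(1,1):NE a4@(4,1):NE a5@(5,1):NE a6@(1,2):NE a7@(0,3):NE a8@(5,0):NE a9@(0,1):NE
t=5: a0@(5,3):NE a1@(1,3):N a2@(2,0):SE a3@(0,2):NE a4@(3,2):NE a5@(4,2):NE a6@(0,3):NE a7@(5,4):NE a8@(4,1):NE a9@(5,2):NE
t=6: a0@(4,4):NE a1@(0,4):NE a2@(3,1):SE a3@(5,3):NE a4@(2,3):NE a5@(3,3):NE a6@(5,4):NE a7@(4,5):NE a8@(3,2):NE a9@(4,3):NE
t=7: a0@(3,5):NE a1@(5,5):NE a2@(4,2):SE a3@(4,4):NE a4@(1,4):NE a5@(2,4):NE a6@(4,5):NE a7@(3,0):NE a8@(2,3):NE a9@(3,4):NE

......
....1.
...11.
1...11
..3.11
.....1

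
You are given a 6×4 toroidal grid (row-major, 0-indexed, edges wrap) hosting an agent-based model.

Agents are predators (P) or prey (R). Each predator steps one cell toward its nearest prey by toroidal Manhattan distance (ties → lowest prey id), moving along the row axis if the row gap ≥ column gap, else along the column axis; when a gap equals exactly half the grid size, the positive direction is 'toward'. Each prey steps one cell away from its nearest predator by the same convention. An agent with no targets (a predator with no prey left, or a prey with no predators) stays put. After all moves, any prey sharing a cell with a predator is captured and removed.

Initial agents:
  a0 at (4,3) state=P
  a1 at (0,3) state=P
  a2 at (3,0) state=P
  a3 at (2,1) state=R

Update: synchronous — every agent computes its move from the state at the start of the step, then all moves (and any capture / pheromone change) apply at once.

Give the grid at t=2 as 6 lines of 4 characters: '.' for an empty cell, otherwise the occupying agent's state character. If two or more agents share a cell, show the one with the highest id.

....
P...
...P
....
....
....

t=1: a0@(3,3):P a1@(1,3):P a2@(2,0):P a3@(1,1):R
t=2: a0@(2,3):P a1@(1,0):P a2@(1,0):P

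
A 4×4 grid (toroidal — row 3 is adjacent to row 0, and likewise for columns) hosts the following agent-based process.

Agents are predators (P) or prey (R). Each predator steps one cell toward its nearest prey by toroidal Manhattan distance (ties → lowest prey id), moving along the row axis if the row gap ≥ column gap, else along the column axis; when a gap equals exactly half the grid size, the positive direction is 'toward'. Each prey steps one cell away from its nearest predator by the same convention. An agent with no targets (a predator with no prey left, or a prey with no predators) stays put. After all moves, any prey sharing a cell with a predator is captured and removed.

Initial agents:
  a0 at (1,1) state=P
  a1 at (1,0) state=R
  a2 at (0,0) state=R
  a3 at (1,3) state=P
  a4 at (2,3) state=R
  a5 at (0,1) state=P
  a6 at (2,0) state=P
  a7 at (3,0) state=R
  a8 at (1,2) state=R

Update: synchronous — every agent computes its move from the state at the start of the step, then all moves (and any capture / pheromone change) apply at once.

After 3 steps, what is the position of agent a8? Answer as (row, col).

(1, 1)

t=1: a0@(1,0):P a1@(1,3):R a2@(0,3):R a3@(1,0):P a4@(3,3):R a5@(0,0):P a6@(1,0):P a8@(1,3):R
t=2: a0@(1,3):P a1@(1,2):R a2@(0,2):R a3@(1,3):P a4@(2,3):R a5@(0,3):P a6@(1,3):P a8@(1,2):R
t=3: a0@(1,2):P a1@(1,1):R a2@(0,1):R a3@(1,2):P a4@(3,3):R a5@(0,2):P a6@(1,2):P a8@(1,1):R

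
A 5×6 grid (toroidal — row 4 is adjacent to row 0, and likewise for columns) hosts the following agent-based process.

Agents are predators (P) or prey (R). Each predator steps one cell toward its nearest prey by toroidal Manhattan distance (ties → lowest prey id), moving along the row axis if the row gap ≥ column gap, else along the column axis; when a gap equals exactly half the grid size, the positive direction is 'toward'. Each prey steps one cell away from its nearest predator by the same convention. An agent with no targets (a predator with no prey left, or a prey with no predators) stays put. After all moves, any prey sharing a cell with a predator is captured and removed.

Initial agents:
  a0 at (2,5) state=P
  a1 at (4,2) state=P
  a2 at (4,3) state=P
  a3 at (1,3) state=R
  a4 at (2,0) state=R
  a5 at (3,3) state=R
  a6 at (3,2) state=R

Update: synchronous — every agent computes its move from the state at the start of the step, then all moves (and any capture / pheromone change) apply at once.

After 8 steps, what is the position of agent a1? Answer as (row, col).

t=1: a0@(2,0):P a1@(3,2):P a2@(3,3):P a3@(2,3):R a4@(2,1):R a5@(2,3):R a6@(2,2):R
t=2: a0@(2,1):P a1@(2,2):P a2@(2,3):P a3@(1,3):R a5@(1,3):R a6@(1,2):R
t=3: a0@(1,1):P a1@(1,2):P a2@(1,3):P a3@(0,3):R a5@(0,3):R a6@(0,2):R
t=4: a0@(0,1):P a1@(0,2):P a2@(0,3):P a3@(4,3):R a5@(4,3):R a6@(4,2):R
t=5: a0@(4,1):P a1@(4,2):P a2@(4,3):P a3@(3,3):R a5@(3,3):R a6@(3,2):R
t=6: a0@(3,1):P a1@(3,2):P a2@(3,3):P a3@(2,3):R a5@(2,3):R a6@(2,2):R
t=7: a0@(2,1):P a1@(2,2):P a2@(2,3):P a3@(1,3):R a5@(1,3):R a6@(1,2):R
t=8: a0@(1,1):P a1@(1,2):P a2@(1,3):P a3@(0,3):R a5@(0,3):R a6@(0,2):R

(1, 2)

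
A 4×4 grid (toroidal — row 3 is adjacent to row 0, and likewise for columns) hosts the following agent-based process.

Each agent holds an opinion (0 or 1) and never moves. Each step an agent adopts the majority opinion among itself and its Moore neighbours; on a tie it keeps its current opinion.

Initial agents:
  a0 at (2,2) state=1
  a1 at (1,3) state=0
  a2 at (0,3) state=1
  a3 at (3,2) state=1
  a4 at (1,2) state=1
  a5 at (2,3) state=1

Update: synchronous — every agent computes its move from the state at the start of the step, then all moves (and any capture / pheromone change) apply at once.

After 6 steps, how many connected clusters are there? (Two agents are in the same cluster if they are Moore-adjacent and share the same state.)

1

t=1: a0@(2,2):1 a1@(1,3):1 a2@(0,3):1 a3@(3,2):1 a4@(1,2):1 a5@(2,3):1
t=2: (unchanged — steady state)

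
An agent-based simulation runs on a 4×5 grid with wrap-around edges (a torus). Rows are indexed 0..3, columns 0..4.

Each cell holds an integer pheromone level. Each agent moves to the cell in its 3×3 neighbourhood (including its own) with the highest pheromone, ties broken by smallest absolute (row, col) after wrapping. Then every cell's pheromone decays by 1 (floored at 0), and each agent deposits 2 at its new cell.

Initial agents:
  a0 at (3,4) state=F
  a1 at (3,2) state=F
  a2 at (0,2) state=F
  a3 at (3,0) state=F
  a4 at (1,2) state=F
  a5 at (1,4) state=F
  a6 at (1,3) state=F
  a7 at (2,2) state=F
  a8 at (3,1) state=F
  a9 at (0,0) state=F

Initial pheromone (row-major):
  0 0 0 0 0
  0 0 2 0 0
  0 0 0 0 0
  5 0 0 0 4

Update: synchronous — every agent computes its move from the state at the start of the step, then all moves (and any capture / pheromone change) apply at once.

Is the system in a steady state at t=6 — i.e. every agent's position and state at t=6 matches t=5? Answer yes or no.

t=1: a0@(3,0) a1@(0,1) a2@(1,2) a3@(3,0) a4@(1,2) a5@(0,0) a6@(1,2) a7@(1,2) a8@(3,0) a9@(3,0) | pheromone: 2 2 0 0 0 / 0 0 9 0 0 / 0 0 0 0 0 / 12 0 0 0 3
t=2: a0@(3,0) a1@(3,0) a2@(1,2) a3@(3,0) a4@(1,2) a5@(3,0) a6@(1,2) a7@(1,2) a8@(3,0) a9@(3,0) | pheromone: 1 1 0 0 0 / 0 0 16 0 0 / 0 0 0 0 0 / 23 0 0 0 2
t=3: a0@(3,0) a1@(3,0) a2@(1,2) a3@(3,0) a4@(1,2) a5@(3,0) a6@(1,2) a7@(1,2) a8@(3,0) a9@(3,0) | pheromone: 0 0 0 0 0 / 0 0 23 0 0 / 0 0 0 0 0 / 34 0 0 0 1
t=4: a0@(3,0) a1@(3,0) a2@(1,2) a3@(3,0) a4@(1,2) a5@(3,0) a6@(1,2) a7@(1,2) a8@(3,0) a9@(3,0) | pheromone: 0 0 0 0 0 / 0 0 30 0 0 / 0 0 0 0 0 / 45 0 0 0 0
t=5: a0@(3,0) a1@(3,0) a2@(1,2) a3@(3,0) a4@(1,2) a5@(3,0) a6@(1,2) a7@(1,2) a8@(3,0) a9@(3,0) | pheromone: 0 0 0 0 0 / 0 0 37 0 0 / 0 0 0 0 0 / 56 0 0 0 0
t=6: a0@(3,0) a1@(3,0) a2@(1,2) a3@(3,0) a4@(1,2) a5@(3,0) a6@(1,2) a7@(1,2) a8@(3,0) a9@(3,0) | pheromone: 0 0 0 0 0 / 0 0 44 0 0 / 0 0 0 0 0 / 67 0 0 0 0

yes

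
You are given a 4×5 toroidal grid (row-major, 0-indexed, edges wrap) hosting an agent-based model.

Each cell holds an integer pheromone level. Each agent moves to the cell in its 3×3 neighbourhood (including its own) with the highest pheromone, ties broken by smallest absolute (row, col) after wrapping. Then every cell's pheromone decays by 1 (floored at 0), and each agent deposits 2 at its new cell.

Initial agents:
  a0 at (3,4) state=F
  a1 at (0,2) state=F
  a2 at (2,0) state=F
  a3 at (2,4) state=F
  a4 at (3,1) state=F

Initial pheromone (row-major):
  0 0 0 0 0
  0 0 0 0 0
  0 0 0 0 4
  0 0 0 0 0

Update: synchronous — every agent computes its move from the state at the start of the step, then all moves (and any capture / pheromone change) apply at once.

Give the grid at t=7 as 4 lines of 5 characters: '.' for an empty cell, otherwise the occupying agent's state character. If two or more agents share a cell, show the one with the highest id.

t=1: a0@(2,4) a1@(0,1) a2@(2,4) a3@(2,4) a4@(0,0) | pheromone: 2 2 0 0 0 / 0 0 0 0 0 / 0 0 0 0 9 / 0 0 0 0 0
t=2: a0@(2,4) a1@(0,0) a2@(2,4) a3@(2,4) a4@(0,0) | pheromone: 5 1 0 0 0 / 0 0 0 0 0 / 0 0 0 0 14 / 0 0 0 0 0
t=3: a0@(2,4) a1@(0,0) a2@(2,4) a3@(2,4) a4@(0,0) | pheromone: 8 0 0 0 0 / 0 0 0 0 0 / 0 0 0 0 19 / 0 0 0 0 0
t=4: a0@(2,4) a1@(0,0) a2@(2,4) a3@(2,4) a4@(0,0) | pheromone: 11 0 0 0 0 / 0 0 0 0 0 / 0 0 0 0 24 / 0 0 0 0 0
t=5: a0@(2,4) a1@(0,0) a2@(2,4) a3@(2,4) a4@(0,0) | pheromone: 14 0 0 0 0 / 0 0 0 0 0 / 0 0 0 0 29 / 0 0 0 0 0
t=6: a0@(2,4) a1@(0,0) a2@(2,4) a3@(2,4) a4@(0,0) | pheromone: 17 0 0 0 0 / 0 0 0 0 0 / 0 0 0 0 34 / 0 0 0 0 0
t=7: a0@(2,4) a1@(0,0) a2@(2,4) a3@(2,4) a4@(0,0) | pheromone: 20 0 0 0 0 / 0 0 0 0 0 / 0 0 0 0 39 / 0 0 0 0 0

F....
.....
....F
.....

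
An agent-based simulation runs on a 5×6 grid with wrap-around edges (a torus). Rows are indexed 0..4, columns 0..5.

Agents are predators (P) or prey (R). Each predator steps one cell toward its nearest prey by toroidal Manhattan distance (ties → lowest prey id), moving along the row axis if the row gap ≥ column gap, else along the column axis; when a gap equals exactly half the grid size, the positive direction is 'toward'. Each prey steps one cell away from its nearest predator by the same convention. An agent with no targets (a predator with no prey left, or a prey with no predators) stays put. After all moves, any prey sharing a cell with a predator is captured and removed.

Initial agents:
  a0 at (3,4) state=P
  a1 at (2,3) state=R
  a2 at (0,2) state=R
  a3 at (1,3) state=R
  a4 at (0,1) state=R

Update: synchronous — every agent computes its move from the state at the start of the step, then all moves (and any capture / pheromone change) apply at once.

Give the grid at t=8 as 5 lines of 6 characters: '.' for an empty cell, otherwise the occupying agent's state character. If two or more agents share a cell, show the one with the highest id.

....P.
......
......
R..R..
...R..

t=1: a0@(2,4):P a1@(1,3):R a2@(1,2):R a3@(0,3):R a4@(0,0):R
t=2: a0@(1,4):P a1@(0,3):R a2@(1,1):R a3@(4,3):R a4@(4,0):R
t=3: a0@(0,4):P a1@(4,3):R a2@(1,0):R a3@(3,3):R a4@(3,0):R
t=4: a0@(4,4):P a1@(3,3):R a2@(1,1):R a3@(2,3):R a4@(2,0):R
t=5: a0@(3,4):P a1@(2,3):R a2@(1,0):R a3@(1,3):R a4@(1,0):R
t=6: a0@(2,4):P a1@(1,3):R a2@(0,0):R a3@(0,3):R a4@(0,0):R
t=7: a0@(1,4):P a1@(0,3):R a2@(4,0):R a3@(4,3):R a4@(4,0):R
t=8: a0@(0,4):P a1@(4,3):R a2@(3,0):R a3@(3,3):R a4@(3,0):R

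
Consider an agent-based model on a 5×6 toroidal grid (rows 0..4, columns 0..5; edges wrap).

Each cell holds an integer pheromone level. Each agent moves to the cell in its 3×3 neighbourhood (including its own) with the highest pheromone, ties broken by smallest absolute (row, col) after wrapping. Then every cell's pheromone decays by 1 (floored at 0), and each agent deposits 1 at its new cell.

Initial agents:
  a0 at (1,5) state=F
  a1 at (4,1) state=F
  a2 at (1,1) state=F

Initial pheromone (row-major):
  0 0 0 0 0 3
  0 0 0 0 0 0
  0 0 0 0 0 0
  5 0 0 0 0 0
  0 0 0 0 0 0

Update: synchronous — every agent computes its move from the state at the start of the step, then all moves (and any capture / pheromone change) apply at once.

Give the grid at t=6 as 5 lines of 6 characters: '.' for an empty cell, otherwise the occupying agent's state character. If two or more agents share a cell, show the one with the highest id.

t=1: a0@(0,5) a1@(3,0) a2@(0,0) | pheromone: 1 0 0 0 0 3 / 0 0 0 0 0 0 / 0 0 0 0 0 0 / 5 0 0 0 0 0 / 0 0 0 0 0 0
t=2: a0@(0,5) a1@(3,0) a2@(0,5) | pheromone: 0 0 0 0 0 4 / 0 0 0 0 0 0 / 0 0 0 0 0 0 / 5 0 0 0 0 0 / 0 0 0 0 0 0
t=3: a0@(0,5) a1@(3,0) a2@(0,5) | pheromone: 0 0 0 0 0 5 / 0 0 0 0 0 0 / 0 0 0 0 0 0 / 5 0 0 0 0 0 / 0 0 0 0 0 0
t=4: a0@(0,5) a1@(3,0) a2@(0,5) | pheromone: 0 0 0 0 0 6 / 0 0 0 0 0 0 / 0 0 0 0 0 0 / 5 0 0 0 0 0 / 0 0 0 0 0 0
t=5: a0@(0,5) a1@(3,0) a2@(0,5) | pheromone: 0 0 0 0 0 7 / 0 0 0 0 0 0 / 0 0 0 0 0 0 / 5 0 0 0 0 0 / 0 0 0 0 0 0
t=6: a0@(0,5) a1@(3,0) a2@(0,5) | pheromone: 0 0 0 0 0 8 / 0 0 0 0 0 0 / 0 0 0 0 0 0 / 5 0 0 0 0 0 / 0 0 0 0 0 0

.....F
......
......
F.....
......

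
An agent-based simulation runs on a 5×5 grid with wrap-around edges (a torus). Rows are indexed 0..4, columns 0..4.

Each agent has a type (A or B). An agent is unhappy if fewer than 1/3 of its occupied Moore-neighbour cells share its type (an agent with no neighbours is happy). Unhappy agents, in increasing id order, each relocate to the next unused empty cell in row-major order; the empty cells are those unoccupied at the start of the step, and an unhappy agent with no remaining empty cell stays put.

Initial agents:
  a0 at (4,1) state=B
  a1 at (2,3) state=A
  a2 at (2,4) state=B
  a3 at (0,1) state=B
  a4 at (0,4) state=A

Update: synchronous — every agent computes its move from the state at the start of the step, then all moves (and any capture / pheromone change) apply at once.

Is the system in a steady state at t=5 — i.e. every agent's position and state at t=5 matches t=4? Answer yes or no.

yes

t=1: a0@(4,1):B a1@(0,0):A a2@(0,2):B a3@(0,1):B a4@(0,4):A
t=2: (unchanged — steady state)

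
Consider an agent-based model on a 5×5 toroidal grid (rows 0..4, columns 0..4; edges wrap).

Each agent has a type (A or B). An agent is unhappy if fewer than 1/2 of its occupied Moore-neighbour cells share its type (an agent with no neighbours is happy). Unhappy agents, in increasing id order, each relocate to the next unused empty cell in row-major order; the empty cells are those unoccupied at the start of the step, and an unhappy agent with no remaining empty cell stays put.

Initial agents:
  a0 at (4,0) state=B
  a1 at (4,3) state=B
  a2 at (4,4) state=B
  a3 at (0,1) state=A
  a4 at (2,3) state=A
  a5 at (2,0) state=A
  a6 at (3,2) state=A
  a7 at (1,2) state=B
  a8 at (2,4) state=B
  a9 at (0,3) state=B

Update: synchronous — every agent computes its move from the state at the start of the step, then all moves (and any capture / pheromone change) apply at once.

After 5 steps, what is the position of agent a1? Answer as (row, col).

t=1: a0@(4,0):B a1@(4,3):B a2@(4,4):B a3@(0,0):A a4@(0,2):A a5@(0,4):A a6@(3,2):A a7@(1,0):B a8@(1,1):B a9@(0,3):B
t=2: a0@(0,1):B a1@(1,2):B a2@(4,4):B a3@(1,3):A a4@(1,4):A a5@(2,0):A a6@(2,1):A a7@(2,2):B a8@(2,3):B a9@(0,3):B
t=3: a0@(0,1):B a1@(1,2):B a2@(4,4):B a3@(0,0):A a4@(1,4):A a5@(2,0):A a6@(0,2):A a7@(2,2):B a8@(2,3):B a9@(0,3):B
t=4: a0@(0,4):B a1@(1,2):B a2@(4,4):B a3@(1,0):A a4@(1,4):A a5@(2,0):A a6@(1,1):A a7@(2,2):B a8@(2,3):B a9@(0,3):B
t=5: a0@(0,4):B a1@(1,2):B a2@(4,4):B a3@(1,0):A a4@(0,0):A a5@(2,0):A a6@(1,1):A a7@(2,2):B a8@(2,3):B a9@(0,3):B

(1, 2)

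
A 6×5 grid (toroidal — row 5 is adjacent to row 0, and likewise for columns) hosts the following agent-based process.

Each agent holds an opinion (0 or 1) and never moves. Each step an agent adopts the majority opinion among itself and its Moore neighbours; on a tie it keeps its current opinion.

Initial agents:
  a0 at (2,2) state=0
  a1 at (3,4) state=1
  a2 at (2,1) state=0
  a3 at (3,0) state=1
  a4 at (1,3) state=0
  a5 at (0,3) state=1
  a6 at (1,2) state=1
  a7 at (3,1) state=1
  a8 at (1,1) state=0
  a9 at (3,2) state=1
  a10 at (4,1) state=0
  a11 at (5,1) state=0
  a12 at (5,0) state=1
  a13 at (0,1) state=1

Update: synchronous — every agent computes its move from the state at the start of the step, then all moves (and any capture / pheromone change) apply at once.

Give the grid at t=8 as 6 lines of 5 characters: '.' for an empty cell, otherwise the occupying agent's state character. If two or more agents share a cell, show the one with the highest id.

t=1: a0@(2,2):0 a1@(3,4):1 a2@(2,1):1 a3@(3,0):1 a4@(1,3):0 a5@(0,3):1 a6@(1,2):0 a7@(3,1):1 a8@(1,1):0 a9@(3,2):0 a10@(4,1):1 a11@(5,1):0 a12@(5,0):1 a13@(0,1):1
t=2: a0@(2,2):0 a1@(3,4):1 a2@(2,1):0 a3@(3,0):1 a4@(1,3):0 a5@(0,3):0 a6@(1,2):0 a7@(3,1):1 a8@(1,1):0 a9@(3,2):1 a10@(4,1):1 a11@(5,1):1 a12@(5,0):1 a13@(0,1):0
t=3: (unchanged — steady state)

.0.0.
.000.
.00..
111.1
.1...
11...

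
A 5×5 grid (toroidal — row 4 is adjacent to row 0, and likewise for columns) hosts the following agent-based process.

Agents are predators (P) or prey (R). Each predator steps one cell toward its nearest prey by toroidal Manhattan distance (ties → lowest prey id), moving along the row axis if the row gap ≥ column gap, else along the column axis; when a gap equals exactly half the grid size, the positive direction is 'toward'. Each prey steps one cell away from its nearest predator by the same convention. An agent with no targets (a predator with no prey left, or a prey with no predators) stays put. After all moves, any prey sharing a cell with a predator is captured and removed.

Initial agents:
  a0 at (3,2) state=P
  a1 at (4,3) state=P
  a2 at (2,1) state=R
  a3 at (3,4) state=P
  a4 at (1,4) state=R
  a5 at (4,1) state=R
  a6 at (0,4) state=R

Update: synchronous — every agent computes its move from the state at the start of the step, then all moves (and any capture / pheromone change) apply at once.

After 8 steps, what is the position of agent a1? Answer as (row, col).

(0, 1)

t=1: a0@(2,2):P a1@(4,2):P a2@(1,1):R a3@(2,4):P a4@(0,4):R a5@(0,1):R a6@(1,4):R
t=2: a0@(1,2):P a1@(0,2):P a2@(0,1):R a3@(1,4):P a4@(4,4):R a5@(1,1):R a6@(0,4):R
t=3: a0@(1,1):P a1@(0,1):P a2@(0,0):R a3@(0,4):P a4@(3,4):R a5@(1,0):R a6@(4,4):R
t=4: a0@(1,0):P a1@(0,0):P a2@(0,4):R a3@(0,0):P a4@(2,4):R a5@(1,4):R a6@(3,4):R
t=5: a0@(1,4):P a1@(0,4):P a2@(0,3):R a3@(0,4):P a4@(3,4):R a5@(1,3):R a6@(4,4):R
t=6: a0@(1,3):P a1@(0,3):P a2@(0,2):R a3@(0,3):P a4@(4,4):R a5@(1,2):R a6@(3,4):R
t=7: a0@(1,2):P a1@(0,2):P a2@(0,1):R a3@(0,2):P a4@(3,4):R a5@(1,1):R a6@(4,4):R
t=8: a0@(1,1):P a1@(0,1):P a2@(0,0):R a3@(0,1):P a4@(4,4):R a5@(1,0):R a6@(4,0):R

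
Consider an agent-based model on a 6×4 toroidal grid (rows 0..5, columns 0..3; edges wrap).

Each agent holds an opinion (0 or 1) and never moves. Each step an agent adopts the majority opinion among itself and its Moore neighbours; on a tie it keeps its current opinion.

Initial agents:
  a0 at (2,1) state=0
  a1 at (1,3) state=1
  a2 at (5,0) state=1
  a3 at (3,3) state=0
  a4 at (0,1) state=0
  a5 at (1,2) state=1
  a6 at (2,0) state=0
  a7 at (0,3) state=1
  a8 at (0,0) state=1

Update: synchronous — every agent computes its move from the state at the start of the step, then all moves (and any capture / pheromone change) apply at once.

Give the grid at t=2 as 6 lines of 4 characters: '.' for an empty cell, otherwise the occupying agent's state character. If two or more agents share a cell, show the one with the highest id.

11.1
..11
00..
...0
....
1...

t=1: a0@(2,1):0 a1@(1,3):1 a2@(5,0):1 a3@(3,3):0 a4@(0,1):1 a5@(1,2):1 a6@(2,0):0 a7@(0,3):1 a8@(0,0):1
t=2: (unchanged — steady state)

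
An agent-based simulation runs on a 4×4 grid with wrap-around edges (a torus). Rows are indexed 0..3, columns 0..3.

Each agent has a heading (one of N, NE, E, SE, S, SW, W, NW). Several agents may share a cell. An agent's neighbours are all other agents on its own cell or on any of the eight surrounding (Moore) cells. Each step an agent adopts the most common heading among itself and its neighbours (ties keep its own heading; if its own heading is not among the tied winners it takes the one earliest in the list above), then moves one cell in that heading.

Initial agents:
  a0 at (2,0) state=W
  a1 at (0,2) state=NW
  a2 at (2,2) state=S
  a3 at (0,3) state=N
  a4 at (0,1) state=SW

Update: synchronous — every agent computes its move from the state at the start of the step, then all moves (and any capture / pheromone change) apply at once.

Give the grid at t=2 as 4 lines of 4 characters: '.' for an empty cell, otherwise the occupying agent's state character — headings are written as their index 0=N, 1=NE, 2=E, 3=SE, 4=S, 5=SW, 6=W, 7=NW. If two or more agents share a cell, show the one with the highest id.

t=1: a0@(2,3):W a1@(3,1):NW a2@(3,2):S a3@(3,3):N a4@(1,0):SW
t=2: a0@(2,2):W a1@(2,0):NW a2@(0,2):S a3@(2,3):N a4@(2,3):SW

..4.
....
7.65
....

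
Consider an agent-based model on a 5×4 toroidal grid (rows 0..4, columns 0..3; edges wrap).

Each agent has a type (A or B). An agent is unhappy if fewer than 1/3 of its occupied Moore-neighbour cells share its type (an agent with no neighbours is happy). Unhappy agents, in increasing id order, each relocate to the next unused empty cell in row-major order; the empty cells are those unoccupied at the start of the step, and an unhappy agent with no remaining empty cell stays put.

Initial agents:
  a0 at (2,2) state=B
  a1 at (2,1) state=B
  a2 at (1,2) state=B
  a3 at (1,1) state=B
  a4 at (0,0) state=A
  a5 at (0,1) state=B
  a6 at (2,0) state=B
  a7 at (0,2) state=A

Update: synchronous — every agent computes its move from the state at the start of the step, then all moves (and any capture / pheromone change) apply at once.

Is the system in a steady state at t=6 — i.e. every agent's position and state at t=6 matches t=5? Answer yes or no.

yes

t=1: a0@(2,2):B a1@(2,1):B a2@(1,2):B a3@(1,1):B a4@(0,3):A a5@(0,1):B a6@(2,0):B a7@(1,0):A
t=2: a0@(2,2):B a1@(2,1):B a2@(1,2):B a3@(1,1):B a4@(0,3):A a5@(0,1):B a6@(2,0):B a7@(0,0):A
t=3: (unchanged — steady state)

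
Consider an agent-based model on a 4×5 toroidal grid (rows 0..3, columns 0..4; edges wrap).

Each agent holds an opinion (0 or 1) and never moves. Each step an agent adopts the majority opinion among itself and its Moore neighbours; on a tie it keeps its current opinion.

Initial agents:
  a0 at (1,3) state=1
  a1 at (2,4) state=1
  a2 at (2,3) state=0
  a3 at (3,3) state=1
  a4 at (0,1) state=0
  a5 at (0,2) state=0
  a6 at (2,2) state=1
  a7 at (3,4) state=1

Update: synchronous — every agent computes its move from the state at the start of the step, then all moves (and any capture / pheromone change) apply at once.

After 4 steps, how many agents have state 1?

6

t=1: a0@(1,3):1 a1@(2,4):1 a2@(2,3):1 a3@(3,3):1 a4@(0,1):0 a5@(0,2):0 a6@(2,2):1 a7@(3,4):1
t=2: (unchanged — steady state)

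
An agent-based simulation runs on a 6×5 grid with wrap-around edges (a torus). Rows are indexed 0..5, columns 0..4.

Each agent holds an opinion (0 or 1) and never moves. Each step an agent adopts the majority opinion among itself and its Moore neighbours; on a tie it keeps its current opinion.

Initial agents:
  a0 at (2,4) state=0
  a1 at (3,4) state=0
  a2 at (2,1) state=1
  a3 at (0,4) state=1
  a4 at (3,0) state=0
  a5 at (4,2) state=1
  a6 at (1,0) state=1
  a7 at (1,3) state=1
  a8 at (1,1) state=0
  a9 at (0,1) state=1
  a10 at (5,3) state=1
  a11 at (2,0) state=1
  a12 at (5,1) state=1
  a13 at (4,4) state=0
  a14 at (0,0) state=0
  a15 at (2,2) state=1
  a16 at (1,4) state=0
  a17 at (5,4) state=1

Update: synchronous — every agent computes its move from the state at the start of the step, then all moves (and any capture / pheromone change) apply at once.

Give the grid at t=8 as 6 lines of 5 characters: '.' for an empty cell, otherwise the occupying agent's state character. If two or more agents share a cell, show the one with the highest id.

t=1: a0@(2,4):0 a1@(3,4):0 a2@(2,1):1 a3@(0,4):1 a4@(3,0):0 a5@(4,2):1 a6@(1,0):1 a7@(1,3):1 a8@(1,1):1 a9@(0,1):1 a10@(5,3):1 a11@(2,0):0 a12@(5,1):1 a13@(4,4):0 a14@(0,0):1 a15@(2,2):1 a16@(1,4):1 a17@(5,4):1
t=2: (unchanged — steady state)

11..1
11.11
011.0
0...0
..1.0
.1.11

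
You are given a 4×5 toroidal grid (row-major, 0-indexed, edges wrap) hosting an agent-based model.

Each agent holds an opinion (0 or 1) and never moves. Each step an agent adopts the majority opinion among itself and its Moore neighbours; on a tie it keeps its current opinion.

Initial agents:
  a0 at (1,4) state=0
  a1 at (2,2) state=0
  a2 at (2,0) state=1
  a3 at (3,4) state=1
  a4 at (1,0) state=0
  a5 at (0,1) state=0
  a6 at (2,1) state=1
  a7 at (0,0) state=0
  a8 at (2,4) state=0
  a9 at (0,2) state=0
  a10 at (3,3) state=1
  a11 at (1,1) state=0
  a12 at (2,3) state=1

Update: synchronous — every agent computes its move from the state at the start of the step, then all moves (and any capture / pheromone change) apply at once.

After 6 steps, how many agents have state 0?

t=1: a0@(1,4):0 a1@(2,2):1 a2@(2,0):0 a3@(3,4):1 a4@(1,0):0 a5@(0,1):0 a6@(2,1):0 a7@(0,0):0 a8@(2,4):1 a9@(0,2):0 a10@(3,3):1 a11@(1,1):0 a12@(2,3):1
t=2: (unchanged — steady state)

8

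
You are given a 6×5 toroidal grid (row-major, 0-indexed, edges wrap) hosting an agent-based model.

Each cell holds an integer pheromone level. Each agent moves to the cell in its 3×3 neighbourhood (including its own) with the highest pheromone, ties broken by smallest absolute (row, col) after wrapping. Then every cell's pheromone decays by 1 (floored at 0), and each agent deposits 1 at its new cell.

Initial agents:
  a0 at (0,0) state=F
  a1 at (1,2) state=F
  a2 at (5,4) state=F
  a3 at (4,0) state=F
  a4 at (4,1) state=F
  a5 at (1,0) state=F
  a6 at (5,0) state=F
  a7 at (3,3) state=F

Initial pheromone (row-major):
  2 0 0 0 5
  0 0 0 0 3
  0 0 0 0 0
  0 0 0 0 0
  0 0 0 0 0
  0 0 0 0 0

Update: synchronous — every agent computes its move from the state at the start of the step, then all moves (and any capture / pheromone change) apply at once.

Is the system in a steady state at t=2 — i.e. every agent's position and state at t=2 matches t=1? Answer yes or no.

no

t=1: a0@(0,4) a1@(0,1) a2@(0,4) a3@(3,0) a4@(3,0) a5@(0,4) a6@(0,4) a7@(2,2) | pheromone: 1 1 0 0 8 / 0 0 0 0 2 / 0 0 1 0 0 / 2 0 0 0 0 / 0 0 0 0 0 / 0 0 0 0 0
t=2: a0@(0,4) a1@(0,0) a2@(0,4) a3@(3,0) a4@(3,0) a5@(0,4) a6@(0,4) a7@(2,2) | pheromone: 1 0 0 0 11 / 0 0 0 0 1 / 0 0 1 0 0 / 3 0 0 0 0 / 0 0 0 0 0 / 0 0 0 0 0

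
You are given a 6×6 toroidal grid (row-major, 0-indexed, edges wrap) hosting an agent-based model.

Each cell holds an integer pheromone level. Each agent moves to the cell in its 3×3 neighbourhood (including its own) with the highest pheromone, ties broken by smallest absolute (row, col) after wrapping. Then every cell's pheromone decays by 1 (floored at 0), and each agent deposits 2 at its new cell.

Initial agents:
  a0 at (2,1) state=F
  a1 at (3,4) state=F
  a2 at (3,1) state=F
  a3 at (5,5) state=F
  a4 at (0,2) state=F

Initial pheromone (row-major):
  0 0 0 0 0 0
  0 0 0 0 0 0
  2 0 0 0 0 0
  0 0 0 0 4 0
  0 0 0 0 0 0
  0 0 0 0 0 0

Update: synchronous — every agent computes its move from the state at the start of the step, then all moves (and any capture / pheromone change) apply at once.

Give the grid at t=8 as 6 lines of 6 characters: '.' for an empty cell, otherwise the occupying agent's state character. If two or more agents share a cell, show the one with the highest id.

t=1: a0@(2,0) a1@(3,4) a2@(2,0) a3@(0,0) a4@(0,1) | pheromone: 2 2 0 0 0 0 / 0 0 0 0 0 0 / 5 0 0 0 0 0 / 0 0 0 0 5 0 / 0 0 0 0 0 0 / 0 0 0 0 0 0
t=2: a0@(2,0) a1@(3,4) a2@(2,0) a3@(0,0) a4@(0,0) | pheromone: 5 1 0 0 0 0 / 0 0 0 0 0 0 / 8 0 0 0 0 0 / 0 0 0 0 6 0 / 0 0 0 0 0 0 / 0 0 0 0 0 0
t=3: a0@(2,0) a1@(3,4) a2@(2,0) a3@(0,0) a4@(0,0) | pheromone: 8 0 0 0 0 0 / 0 0 0 0 0 0 / 11 0 0 0 0 0 / 0 0 0 0 7 0 / 0 0 0 0 0 0 / 0 0 0 0 0 0
t=4: a0@(2,0) a1@(3,4) a2@(2,0) a3@(0,0) a4@(0,0) | pheromone: 11 0 0 0 0 0 / 0 0 0 0 0 0 / 14 0 0 0 0 0 / 0 0 0 0 8 0 / 0 0 0 0 0 0 / 0 0 0 0 0 0
t=5: a0@(2,0) a1@(3,4) a2@(2,0) a3@(0,0) a4@(0,0) | pheromone: 14 0 0 0 0 0 / 0 0 0 0 0 0 / 17 0 0 0 0 0 / 0 0 0 0 9 0 / 0 0 0 0 0 0 / 0 0 0 0 0 0
t=6: a0@(2,0) a1@(3,4) a2@(2,0) a3@(0,0) a4@(0,0) | pheromone: 17 0 0 0 0 0 / 0 0 0 0 0 0 / 20 0 0 0 0 0 / 0 0 0 0 10 0 / 0 0 0 0 0 0 / 0 0 0 0 0 0
t=7: a0@(2,0) a1@(3,4) a2@(2,0) a3@(0,0) a4@(0,0) | pheromone: 20 0 0 0 0 0 / 0 0 0 0 0 0 / 23 0 0 0 0 0 / 0 0 0 0 11 0 / 0 0 0 0 0 0 / 0 0 0 0 0 0
t=8: a0@(2,0) a1@(3,4) a2@(2,0) a3@(0,0) a4@(0,0) | pheromone: 23 0 0 0 0 0 / 0 0 0 0 0 0 / 26 0 0 0 0 0 / 0 0 0 0 12 0 / 0 0 0 0 0 0 / 0 0 0 0 0 0

F.....
......
F.....
....F.
......
......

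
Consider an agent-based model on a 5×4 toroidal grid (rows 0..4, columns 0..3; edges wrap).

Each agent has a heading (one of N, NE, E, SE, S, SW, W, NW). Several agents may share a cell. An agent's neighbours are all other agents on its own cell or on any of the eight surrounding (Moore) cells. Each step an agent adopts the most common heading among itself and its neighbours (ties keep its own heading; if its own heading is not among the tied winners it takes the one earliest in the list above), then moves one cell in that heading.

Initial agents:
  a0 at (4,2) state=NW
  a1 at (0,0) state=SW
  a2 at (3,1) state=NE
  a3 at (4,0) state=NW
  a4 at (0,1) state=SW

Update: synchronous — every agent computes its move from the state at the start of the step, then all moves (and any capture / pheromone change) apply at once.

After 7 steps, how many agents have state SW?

t=1: a0@(3,1):NW a1@(1,3):SW a2@(2,0):NW a3@(0,3):SW a4@(1,0):SW
t=2: a0@(2,0):NW a1@(2,2):SW a2@(1,3):NW a3@(1,2):SW a4@(2,3):SW
t=3: a0@(1,3):NW a1@(3,1):SW a2@(2,2):SW a3@(2,1):SW a4@(3,2):SW
t=4: a0@(0,2):NW a1@(4,0):SW a2@(3,1):SW a3@(3,0):SW a4@(4,1):SW
t=5: a0@(4,1):NW a1@(0,3):SW a2@(4,0):SW a3@(4,3):SW a4@(0,0):SW
t=6: a0@(0,0):SW a1@(1,2):SW a2@(0,3):SW a3@(0,2):SW a4@(1,3):SW
t=7: a0@(1,3):SW a1@(2,1):SW a2@(1,2):SW a3@(1,1):SW a4@(2,2):SW

5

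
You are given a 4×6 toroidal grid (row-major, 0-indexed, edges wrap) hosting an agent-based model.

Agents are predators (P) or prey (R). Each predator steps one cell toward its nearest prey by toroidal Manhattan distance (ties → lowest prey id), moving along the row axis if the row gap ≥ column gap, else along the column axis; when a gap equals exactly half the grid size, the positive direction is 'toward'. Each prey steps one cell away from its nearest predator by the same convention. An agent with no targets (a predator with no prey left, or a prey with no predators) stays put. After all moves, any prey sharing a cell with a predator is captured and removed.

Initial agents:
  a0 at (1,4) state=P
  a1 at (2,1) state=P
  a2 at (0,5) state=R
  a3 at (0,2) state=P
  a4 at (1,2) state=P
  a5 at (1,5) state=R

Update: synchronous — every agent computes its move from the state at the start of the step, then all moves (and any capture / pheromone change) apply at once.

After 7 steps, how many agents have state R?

t=1: a0@(1,5):P a1@(2,0):P a2@(3,5):R a3@(0,3):P a4@(1,3):P a5@(1,0):R
t=2: a0@(1,0):P a1@(1,0):P a2@(2,5):R a3@(0,4):P a4@(1,4):P a5@(1,1):R
t=3: a0@(1,1):P a1@(1,1):P a2@(3,5):R a3@(1,4):P a4@(2,4):P a5@(1,2):R
t=4: a0@(1,2):P a1@(1,2):P a2@(0,5):R a3@(1,3):P a4@(3,4):P
t=5: a0@(1,3):P a1@(1,3):P a2@(1,5):R a3@(1,4):P a4@(0,4):P
t=6: a0@(1,4):P a1@(1,4):P a2@(1,0):R a3@(1,5):P a4@(1,4):P
t=7: a0@(1,5):P a1@(1,5):P a2@(1,1):R a3@(1,0):P a4@(1,5):P

1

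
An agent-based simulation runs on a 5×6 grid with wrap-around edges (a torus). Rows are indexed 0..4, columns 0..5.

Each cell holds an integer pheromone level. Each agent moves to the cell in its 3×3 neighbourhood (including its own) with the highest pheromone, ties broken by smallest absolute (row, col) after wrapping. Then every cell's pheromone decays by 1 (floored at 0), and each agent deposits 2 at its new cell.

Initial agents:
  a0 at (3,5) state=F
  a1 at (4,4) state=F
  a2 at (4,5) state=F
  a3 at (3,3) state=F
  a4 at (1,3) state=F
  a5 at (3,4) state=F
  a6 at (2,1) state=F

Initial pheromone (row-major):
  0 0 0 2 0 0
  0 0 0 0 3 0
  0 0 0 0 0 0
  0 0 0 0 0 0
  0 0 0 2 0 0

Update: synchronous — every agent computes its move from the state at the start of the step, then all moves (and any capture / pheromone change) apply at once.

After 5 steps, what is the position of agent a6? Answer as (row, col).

(0, 0)

t=1: a0@(2,0) a1@(0,3) a2@(0,0) a3@(4,3) a4@(1,4) a5@(4,3) a6@(1,0) | pheromone: 2 0 0 3 0 0 / 2 0 0 0 4 0 / 2 0 0 0 0 0 / 0 0 0 0 0 0 / 0 0 0 5 0 0
t=2: a0@(1,0) a1@(4,3) a2@(0,0) a3@(4,3) a4@(1,4) a5@(4,3) a6@(0,0) | pheromone: 5 0 0 2 0 0 / 3 0 0 0 5 0 / 1 0 0 0 0 0 / 0 0 0 0 0 0 / 0 0 0 10 0 0
t=3: a0@(0,0) a1@(4,3) a2@(0,0) a3@(4,3) a4@(1,4) a5@(4,3) a6@(0,0) | pheromone: 10 0 0 1 0 0 / 2 0 0 0 6 0 / 0 0 0 0 0 0 / 0 0 0 0 0 0 / 0 0 0 15 0 0
t=4: a0@(0,0) a1@(4,3) a2@(0,0) a3@(4,3) a4@(1,4) a5@(4,3) a6@(0,0) | pheromone: 15 0 0 0 0 0 / 1 0 0 0 7 0 / 0 0 0 0 0 0 / 0 0 0 0 0 0 / 0 0 0 20 0 0
t=5: a0@(0,0) a1@(4,3) a2@(0,0) a3@(4,3) a4@(1,4) a5@(4,3) a6@(0,0) | pheromone: 20 0 0 0 0 0 / 0 0 0 0 8 0 / 0 0 0 0 0 0 / 0 0 0 0 0 0 / 0 0 0 25 0 0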